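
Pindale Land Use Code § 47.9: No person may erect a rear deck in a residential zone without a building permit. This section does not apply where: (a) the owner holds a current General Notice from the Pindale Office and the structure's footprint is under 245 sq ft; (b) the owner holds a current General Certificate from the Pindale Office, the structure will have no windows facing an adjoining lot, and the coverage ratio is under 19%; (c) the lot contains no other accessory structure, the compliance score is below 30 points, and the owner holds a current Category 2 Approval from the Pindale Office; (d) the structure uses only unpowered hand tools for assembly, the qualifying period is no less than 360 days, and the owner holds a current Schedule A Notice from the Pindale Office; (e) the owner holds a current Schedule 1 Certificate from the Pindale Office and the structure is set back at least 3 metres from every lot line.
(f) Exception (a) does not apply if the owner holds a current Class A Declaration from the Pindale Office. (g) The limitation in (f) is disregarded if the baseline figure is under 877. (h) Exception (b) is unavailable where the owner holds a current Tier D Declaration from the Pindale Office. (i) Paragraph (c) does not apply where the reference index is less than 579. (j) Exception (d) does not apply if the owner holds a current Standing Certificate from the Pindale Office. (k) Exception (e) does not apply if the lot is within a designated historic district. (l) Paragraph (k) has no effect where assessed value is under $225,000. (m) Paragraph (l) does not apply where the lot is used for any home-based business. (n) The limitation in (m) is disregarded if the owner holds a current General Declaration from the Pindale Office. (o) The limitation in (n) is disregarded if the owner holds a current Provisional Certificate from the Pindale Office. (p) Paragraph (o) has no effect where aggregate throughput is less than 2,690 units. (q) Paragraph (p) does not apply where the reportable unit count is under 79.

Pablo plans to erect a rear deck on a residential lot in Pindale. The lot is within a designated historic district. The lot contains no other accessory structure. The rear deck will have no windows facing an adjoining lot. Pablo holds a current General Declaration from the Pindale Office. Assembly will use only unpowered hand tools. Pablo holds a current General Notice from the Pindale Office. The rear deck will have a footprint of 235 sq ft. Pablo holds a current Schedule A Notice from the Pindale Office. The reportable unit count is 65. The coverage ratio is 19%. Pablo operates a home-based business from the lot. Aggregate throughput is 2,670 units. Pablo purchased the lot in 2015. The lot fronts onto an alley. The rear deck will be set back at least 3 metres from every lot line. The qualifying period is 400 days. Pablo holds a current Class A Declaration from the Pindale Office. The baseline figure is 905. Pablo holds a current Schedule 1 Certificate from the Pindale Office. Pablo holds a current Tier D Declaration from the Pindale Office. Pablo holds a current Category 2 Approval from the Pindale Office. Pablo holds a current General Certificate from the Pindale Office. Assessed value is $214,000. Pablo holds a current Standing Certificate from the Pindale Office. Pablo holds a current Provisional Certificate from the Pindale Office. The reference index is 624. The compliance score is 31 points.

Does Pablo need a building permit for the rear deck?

Yes — Pablo must obtain a building permit.

Exception (a)'s conditions are all satisfied: a current General Notice is held; the structure's footprint is 235 sq ft, under the 245 sq ft limit. But: (f) is engaged — a current Class A Declaration is held. (g), which would lift (f), is inapplicable — the baseline figure is 905, not under 877. Exception (a) does not apply.
Exception (b) fails — the coverage ratio is 19%, not under 19%.
Exception (c) does not apply: the compliance score is 31 points, not below 30 points.
Exception (d)'s conditions are all satisfied: assembly uses only hand tools; the qualifying period is 400 days, meeting the 360 days threshold; a current Schedule A Notice is held. Turning to paragraph (j): (j) operates — a current Standing Certificate is held. Exception (d) does not apply.
Exception (e)'s conditions are all satisfied: a current Schedule 1 Certificate is held; the setback is at least 3 m on every side. But: (k) applies — the lot is in a historic district. (l) would limit (k) — assessed value is $214,000, under the $225,000 limit — but (m) sets (l) aside: (m) applies — a home-based business operates on the lot. (n) would limit (m) — a current General Declaration is held — but (o) sets (n) aside: (o) applies — a current Provisional Certificate is held. (p) would limit (o) — aggregate throughput is 2,670 units, less than the 2,690 units limit — but (q) sets (p) aside: (q) operates — the reportable unit count is 65, under the 79 limit. So (e) is unavailable.
Every exception is unavailable, so the rule governs.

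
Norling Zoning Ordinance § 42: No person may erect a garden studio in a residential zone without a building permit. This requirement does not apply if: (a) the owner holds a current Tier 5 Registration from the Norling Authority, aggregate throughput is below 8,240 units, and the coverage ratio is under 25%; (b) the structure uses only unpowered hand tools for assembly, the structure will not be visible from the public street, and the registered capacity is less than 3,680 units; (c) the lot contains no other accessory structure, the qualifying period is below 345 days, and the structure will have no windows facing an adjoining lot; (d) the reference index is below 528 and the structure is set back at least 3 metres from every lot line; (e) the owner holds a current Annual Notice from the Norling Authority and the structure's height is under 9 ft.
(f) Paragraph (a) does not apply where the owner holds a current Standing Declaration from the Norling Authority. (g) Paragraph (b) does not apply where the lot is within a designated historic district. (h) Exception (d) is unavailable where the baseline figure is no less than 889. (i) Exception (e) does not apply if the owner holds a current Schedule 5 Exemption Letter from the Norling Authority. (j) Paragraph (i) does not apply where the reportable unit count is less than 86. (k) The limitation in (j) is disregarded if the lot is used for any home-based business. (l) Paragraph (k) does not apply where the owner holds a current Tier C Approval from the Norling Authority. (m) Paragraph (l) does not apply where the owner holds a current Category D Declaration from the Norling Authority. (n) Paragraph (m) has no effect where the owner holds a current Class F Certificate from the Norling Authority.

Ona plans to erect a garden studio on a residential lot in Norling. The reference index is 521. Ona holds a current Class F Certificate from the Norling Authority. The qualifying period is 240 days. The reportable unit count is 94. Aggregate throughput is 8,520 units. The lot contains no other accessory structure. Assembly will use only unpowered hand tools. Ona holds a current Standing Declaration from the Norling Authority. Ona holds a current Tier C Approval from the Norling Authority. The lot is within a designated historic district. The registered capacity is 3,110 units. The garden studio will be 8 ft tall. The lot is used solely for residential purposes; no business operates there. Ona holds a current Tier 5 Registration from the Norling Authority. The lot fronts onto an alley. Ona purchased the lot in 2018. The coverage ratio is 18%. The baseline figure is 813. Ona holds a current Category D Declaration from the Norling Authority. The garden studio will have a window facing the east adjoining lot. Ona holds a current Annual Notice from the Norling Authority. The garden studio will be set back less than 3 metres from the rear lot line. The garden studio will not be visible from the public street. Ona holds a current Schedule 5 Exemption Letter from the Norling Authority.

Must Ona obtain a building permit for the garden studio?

Exception (a) does not apply: aggregate throughput is 8,520 units, not below 8,240 units.
All of (b)'s requirements are met (assembly uses only hand tools; the structure will not be visible from the street; the registered capacity is 3,110 units, less than the 3,680 units limit). Turning to paragraph (g): (g) operates against (b): the lot is in a historic district. So (b) is unavailable.
Exception (c) does not apply: a window faces an adjoining lot.
Exception (d) does not apply: the rear setback is under 3 m.
All of (e)'s requirements are met (a current Annual Notice is held; the structure's height is 8 ft, under the 9 ft limit). Turning to paragraphs (i)–(n): (i) operates against (e): a current Schedule 5 Exemption Letter is held. (j) is not engaged (the reportable unit count is 94, not less than 86), so (i) stands. Exception (e) does not apply.
No exception is made out. Ona falls within the general rule.

Yes — Ona must obtain a building permit.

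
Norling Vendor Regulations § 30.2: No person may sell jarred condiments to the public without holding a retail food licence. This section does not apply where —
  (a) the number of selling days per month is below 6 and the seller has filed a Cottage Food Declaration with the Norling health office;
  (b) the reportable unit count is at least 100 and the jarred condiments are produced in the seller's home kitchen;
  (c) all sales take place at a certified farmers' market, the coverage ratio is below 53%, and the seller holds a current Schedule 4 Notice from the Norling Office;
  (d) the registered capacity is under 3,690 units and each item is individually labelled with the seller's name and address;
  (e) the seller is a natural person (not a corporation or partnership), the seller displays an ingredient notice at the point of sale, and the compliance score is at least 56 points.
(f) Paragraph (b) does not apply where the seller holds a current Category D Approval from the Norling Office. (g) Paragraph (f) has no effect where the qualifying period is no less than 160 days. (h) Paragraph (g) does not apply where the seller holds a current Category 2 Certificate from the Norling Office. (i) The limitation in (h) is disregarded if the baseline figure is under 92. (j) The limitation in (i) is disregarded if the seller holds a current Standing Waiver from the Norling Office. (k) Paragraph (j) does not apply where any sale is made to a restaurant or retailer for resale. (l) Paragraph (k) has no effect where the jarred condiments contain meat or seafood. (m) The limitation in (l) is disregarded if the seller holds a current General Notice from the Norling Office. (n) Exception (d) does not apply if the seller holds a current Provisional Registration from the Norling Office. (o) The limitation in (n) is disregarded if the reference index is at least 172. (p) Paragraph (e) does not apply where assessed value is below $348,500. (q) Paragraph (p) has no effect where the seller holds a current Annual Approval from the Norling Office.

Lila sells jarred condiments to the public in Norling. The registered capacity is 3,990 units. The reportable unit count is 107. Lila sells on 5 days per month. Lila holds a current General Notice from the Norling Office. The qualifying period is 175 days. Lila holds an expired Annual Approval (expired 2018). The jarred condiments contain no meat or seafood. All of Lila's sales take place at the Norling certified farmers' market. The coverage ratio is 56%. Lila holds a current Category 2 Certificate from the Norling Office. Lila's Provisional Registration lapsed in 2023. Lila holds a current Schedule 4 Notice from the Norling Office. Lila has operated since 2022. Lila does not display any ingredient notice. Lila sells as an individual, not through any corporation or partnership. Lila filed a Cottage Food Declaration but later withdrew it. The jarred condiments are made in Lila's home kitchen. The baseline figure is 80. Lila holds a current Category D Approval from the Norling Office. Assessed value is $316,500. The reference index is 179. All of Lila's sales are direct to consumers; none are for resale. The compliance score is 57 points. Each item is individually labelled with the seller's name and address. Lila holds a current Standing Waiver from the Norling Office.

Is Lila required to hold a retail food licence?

Yes — Lila must hold a retail food licence.

Exception (a) requires that the seller has filed a Cottage Food Declaration with the Norling health office; but the Cottage Food Declaration was withdrawn, so (a) is unavailable.
Exception (b) is satisfied on its face — the reportable unit count is 107, meeting the 100 threshold; the jarred condiments are home-kitchen produced. But: (f) applies — a current Category D Approval is held. (g) is engaged (the qualifying period is 175 days, meeting the 160 days threshold), but yields to (h): (h) operates against (g): a current Category 2 Certificate is held. (i) is engaged (the baseline figure is 80, under the 92 limit), but is overridden by (j): (j) operates — a current Standing Waiver is held. (k) does not operate here (no sales are for resale), so (j) stands. Exception (b) does not apply.
Exception (c) fails — the coverage ratio is 56%, not below 53%.
Exception (d) does not apply: the registered capacity is 3,990 units, not under 3,690 units.
Exception (e) fails — no ingredient notice is displayed.
None of the exceptions is available; § 30.2 applies in full.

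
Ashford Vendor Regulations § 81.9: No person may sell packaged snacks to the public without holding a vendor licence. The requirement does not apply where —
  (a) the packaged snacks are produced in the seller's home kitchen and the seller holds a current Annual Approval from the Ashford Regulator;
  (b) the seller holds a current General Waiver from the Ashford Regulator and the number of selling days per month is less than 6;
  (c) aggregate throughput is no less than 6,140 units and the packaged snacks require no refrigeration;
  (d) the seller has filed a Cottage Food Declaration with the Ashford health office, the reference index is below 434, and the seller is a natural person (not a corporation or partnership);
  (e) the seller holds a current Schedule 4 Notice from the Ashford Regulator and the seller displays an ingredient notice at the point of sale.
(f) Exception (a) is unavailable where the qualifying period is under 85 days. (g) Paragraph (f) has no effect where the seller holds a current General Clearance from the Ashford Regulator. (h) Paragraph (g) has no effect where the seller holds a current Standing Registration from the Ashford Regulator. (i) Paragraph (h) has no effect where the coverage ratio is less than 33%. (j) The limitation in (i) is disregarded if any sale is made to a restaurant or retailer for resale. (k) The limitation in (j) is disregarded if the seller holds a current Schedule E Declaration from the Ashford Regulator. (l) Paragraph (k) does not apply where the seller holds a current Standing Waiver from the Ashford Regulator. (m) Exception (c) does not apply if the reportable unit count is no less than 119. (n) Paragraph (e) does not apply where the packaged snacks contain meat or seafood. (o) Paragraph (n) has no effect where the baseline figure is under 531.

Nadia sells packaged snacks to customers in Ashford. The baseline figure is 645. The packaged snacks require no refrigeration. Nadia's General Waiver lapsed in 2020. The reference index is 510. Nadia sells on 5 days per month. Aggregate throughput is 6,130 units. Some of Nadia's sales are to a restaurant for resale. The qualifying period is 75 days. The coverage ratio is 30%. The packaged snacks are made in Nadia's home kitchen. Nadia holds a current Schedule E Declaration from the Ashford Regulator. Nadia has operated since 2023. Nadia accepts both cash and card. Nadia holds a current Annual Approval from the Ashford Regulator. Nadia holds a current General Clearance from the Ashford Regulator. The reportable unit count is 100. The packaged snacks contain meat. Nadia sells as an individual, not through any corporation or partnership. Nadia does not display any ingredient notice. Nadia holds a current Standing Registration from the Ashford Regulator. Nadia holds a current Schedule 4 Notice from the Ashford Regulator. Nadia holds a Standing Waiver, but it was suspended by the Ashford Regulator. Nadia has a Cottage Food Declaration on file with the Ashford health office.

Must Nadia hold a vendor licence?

No — exception (a) applies; Nadia is not required to hold a vendor licence.

All of (a)'s requirements are met (the packaged snacks are home-kitchen produced; a current Annual Approval is held). As to paragraphs (f)–(l): (f) is engaged (the qualifying period is 75 days, under the 85 days limit), but is displaced by (g): (g) applies — a current General Clearance is held. (h) would limit (g) — a current Standing Registration is held — but (i) sets (h) aside: (i) applies — the coverage ratio is 30%, less than the 33% limit. (j) would limit (i) — some sales are to a restaurant for resale — but (k) sets (j) aside: (k) applies — a current Schedule E Declaration is held. (l), which would lift (k), is not triggered — no current Standing Waiver is held. Exception (a) stands.
Exception (b) requires that the seller holds a current General Waiver from the Ashford Regulator; but there is no General Waiver in force, so (b) is unavailable.
Exception (c) fails — aggregate throughput is 6,130 units, short of 6,140 units.
Exception (d) requires that the reference index is below 434; but the reference index is 510, not below 434, so (d) is unavailable.
Exception (e) requires that the seller displays an ingredient notice at the point of sale; but no ingredient notice is displayed, so (e) is unavailable.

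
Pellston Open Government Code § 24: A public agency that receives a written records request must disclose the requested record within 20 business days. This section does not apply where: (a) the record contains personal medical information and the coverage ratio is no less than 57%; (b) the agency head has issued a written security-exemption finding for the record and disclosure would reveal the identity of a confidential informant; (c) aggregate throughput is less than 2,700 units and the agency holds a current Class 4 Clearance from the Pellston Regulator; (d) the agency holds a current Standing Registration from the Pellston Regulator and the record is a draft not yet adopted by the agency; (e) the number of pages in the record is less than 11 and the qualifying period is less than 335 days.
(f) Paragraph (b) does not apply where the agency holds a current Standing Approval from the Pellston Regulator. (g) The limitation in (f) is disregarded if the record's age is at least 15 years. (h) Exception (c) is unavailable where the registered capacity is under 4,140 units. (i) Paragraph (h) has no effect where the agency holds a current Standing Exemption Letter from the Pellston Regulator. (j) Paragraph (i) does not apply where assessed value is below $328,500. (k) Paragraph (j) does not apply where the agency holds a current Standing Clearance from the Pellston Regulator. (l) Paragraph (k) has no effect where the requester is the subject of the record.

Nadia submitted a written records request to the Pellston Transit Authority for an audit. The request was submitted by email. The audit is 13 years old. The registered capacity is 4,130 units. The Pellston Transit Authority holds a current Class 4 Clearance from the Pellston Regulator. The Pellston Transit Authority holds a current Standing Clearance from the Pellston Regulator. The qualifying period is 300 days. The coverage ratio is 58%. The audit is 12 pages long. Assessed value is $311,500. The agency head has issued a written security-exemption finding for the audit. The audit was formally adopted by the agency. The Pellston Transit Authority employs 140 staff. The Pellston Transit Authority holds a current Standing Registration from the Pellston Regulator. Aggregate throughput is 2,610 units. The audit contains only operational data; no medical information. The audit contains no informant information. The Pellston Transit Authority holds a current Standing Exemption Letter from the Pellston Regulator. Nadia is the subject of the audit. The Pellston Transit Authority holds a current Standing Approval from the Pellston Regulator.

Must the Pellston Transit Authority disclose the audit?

Yes — the Pellston Transit Authority must disclose the audit.

Exception (a) does not apply: the audit contains only operational data.
Exception (b) fails — the audit contains no informant information.
Exception (c): aggregate throughput is 2,610 units, less than the 2,700 units limit; a current Class 4 Clearance is held — every condition holds. However, paragraphs (h)–(l) must be considered: (h) is triggered — the registered capacity is 4,130 units, under the 4,140 units limit. (i) is triggered (a current Standing Exemption Letter is held), but is displaced by (j): (j) operates against (i): assessed value is $311,500, below the $328,500 limit. (k) is triggered (a current Standing Clearance is held), but yields to (l): (l) operates against (k): Nadia is the subject of the audit. (c) is therefore removed.
Exception (d) requires that the record is a draft not yet adopted by the agency; but the audit has been formally adopted, so (d) is unavailable.
Exception (e) does not apply: the number of pages in the record is 12, not less than 11.
No exception displaces § 24.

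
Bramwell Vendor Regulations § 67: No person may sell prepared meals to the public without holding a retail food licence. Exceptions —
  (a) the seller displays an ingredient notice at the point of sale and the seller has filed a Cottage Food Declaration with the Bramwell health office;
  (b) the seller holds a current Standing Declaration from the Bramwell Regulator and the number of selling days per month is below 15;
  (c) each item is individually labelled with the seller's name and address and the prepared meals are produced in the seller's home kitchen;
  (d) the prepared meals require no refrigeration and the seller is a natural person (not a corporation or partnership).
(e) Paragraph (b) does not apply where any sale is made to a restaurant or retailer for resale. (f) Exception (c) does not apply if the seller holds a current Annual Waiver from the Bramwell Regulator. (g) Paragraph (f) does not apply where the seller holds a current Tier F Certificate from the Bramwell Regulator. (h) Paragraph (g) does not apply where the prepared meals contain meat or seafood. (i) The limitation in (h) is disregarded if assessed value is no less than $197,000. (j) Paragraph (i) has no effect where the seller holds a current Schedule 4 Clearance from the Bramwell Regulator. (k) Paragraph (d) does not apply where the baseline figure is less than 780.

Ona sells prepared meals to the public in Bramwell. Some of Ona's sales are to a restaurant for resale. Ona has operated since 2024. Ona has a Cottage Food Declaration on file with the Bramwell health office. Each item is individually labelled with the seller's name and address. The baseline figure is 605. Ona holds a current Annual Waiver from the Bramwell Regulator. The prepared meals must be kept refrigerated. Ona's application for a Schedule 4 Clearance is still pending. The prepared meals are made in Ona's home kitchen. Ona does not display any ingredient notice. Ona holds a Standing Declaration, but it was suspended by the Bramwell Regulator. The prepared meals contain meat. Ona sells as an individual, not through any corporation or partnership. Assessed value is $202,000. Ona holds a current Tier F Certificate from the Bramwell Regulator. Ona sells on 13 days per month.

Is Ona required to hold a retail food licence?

Exception (a) fails — no ingredient notice is displayed.
Exception (b) does not apply: there is no Standing Declaration in force.
All of (c)'s requirements are met (items are individually labelled; the prepared meals are home-kitchen produced). Under paragraphs (f)–(j): (f) is triggered (a current Annual Waiver is held), but is itself disapplied by (g): (g) applies — a current Tier F Certificate is held. (h) would limit (g) — the prepared meals contain meat — but (i) sets (h) aside: (i) operates against (h): assessed value is $202,000, meeting the $197,000 threshold. (j) does not operate here (there is no Schedule 4 Clearance in force), so (i) stands. Exception (c) stands.
Exception (d) does not apply: the prepared meals require refrigeration.

No — exception (c) applies; Ona is not required to hold a retail food licence.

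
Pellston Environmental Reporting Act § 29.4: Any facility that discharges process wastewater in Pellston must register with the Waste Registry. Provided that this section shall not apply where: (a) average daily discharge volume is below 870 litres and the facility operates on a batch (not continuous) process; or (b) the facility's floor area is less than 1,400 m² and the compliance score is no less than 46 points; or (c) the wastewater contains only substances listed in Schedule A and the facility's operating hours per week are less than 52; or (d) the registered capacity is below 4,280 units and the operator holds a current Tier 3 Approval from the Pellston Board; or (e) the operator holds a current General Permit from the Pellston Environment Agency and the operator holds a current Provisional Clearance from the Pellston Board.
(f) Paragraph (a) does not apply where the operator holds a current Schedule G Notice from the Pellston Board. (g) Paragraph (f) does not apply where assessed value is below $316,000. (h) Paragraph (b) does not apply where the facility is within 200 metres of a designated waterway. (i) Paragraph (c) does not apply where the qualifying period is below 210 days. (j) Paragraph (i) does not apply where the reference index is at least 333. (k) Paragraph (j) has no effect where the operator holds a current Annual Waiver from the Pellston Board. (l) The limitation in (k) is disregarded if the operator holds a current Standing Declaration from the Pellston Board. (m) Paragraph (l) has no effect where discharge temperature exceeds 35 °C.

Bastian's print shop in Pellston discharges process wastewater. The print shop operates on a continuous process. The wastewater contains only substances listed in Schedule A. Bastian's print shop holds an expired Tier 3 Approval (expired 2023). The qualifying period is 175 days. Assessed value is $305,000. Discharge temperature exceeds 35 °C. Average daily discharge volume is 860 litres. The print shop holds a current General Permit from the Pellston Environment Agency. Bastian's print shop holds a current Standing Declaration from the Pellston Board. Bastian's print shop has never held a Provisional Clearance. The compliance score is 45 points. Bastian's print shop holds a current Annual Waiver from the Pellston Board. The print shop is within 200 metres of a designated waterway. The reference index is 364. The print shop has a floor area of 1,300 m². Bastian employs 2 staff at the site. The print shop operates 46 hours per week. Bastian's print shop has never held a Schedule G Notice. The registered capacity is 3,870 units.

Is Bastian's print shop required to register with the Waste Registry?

Yes — Bastian's print shop must register with the Waste Registry.

Exception (a) does not apply: the facility operates on a continuous process.
Exception (b) fails — the compliance score is 45 points, short of 46 points.
Exception (c): the wastewater is Schedule-A-only; the facility's operating hours per week are 46, less than the 52 limit — every condition holds. But: (i) is engaged — the qualifying period is 175 days, below the 210 days limit. (j) operates (the reference index is 364, meeting the 333 threshold), but is itself disapplied by (k): (k) is engaged — a current Annual Waiver is held. (l) would limit (k) — a current Standing Declaration is held — but (m) sets (l) aside: (m) operates against (l): discharge temperature exceeds 35 °C. So (c) is unavailable.
Exception (d) fails — there is no Tier 3 Approval in force.
Exception (e) fails — no current Provisional Clearance is held.
Every exception is unavailable, so the rule governs.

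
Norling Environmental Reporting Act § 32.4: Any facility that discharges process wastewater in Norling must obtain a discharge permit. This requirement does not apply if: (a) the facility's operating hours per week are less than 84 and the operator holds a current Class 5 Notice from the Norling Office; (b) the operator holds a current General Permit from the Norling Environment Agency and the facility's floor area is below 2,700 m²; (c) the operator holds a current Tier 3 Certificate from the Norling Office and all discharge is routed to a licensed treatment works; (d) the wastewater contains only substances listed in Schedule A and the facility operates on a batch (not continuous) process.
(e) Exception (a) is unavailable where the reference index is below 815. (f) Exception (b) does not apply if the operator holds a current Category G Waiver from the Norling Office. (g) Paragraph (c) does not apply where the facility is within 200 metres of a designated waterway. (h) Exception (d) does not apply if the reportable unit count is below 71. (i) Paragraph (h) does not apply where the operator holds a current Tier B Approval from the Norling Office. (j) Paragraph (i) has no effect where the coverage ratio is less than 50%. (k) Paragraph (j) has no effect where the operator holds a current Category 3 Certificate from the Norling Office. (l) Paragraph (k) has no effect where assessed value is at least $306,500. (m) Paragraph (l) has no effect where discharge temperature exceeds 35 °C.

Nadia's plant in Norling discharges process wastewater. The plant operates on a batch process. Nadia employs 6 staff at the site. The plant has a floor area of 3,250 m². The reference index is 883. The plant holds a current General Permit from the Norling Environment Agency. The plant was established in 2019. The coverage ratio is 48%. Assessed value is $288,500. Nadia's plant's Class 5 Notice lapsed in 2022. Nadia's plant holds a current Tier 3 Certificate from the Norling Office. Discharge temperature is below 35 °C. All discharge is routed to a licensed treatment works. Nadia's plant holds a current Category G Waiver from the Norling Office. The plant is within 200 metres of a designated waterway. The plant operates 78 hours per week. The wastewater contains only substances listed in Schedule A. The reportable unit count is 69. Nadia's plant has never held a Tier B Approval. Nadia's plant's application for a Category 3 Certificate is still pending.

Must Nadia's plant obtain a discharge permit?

Exception (a) does not apply: there is no Class 5 Notice in force.
Exception (b) does not apply: the facility's floor area is 3,250 m², not below 2,700 m².
All of (c)'s requirements are met (a current Tier 3 Certificate is held; discharge is routed to a licensed treatment works). But applying paragraph (g): (g) operates against (c): the plant is within 200 m of a designated waterway. Exception (c) does not apply.
Exception (d)'s conditions are all satisfied: the wastewater is Schedule-A-only; the facility operates on a batch process. But applying paragraphs (h)–(m): (h) operates — the reportable unit count is 69, below the 71 limit. (i), which would lift (h), is inapplicable — there is no Tier B Approval in force. (d) is therefore removed.
Every exception is unavailable, so the rule governs.

Yes — Nadia's plant must obtain a discharge permit.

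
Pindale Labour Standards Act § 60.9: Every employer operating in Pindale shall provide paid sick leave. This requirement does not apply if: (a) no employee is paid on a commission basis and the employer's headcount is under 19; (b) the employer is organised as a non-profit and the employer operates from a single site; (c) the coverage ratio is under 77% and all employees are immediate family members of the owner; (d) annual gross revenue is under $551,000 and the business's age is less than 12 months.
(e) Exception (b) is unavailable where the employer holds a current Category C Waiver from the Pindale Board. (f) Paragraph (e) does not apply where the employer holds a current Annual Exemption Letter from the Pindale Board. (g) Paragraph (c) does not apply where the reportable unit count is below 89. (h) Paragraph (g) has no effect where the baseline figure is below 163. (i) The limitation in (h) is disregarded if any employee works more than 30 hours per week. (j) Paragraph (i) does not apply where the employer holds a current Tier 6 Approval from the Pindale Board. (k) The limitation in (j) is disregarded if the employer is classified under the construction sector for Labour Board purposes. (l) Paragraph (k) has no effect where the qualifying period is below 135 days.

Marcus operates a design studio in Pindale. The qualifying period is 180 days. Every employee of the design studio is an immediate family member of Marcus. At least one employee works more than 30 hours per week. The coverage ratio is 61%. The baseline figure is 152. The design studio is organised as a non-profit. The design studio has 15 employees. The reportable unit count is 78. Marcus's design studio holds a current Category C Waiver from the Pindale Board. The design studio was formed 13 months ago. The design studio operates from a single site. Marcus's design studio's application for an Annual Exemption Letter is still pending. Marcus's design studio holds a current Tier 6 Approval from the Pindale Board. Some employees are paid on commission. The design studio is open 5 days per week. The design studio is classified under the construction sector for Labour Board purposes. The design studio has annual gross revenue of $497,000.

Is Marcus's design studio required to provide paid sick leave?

Exception (a) requires that no employee is paid on a commission basis; but some employees are paid on commission, so (a) is unavailable.
Exception (b)'s conditions are all satisfied: the employer is a non-profit; the employer operates from a single site. However, paragraphs (e)–(f) must be considered: (e) operates against (b): a current Category C Waiver is held. (f) does not operate here (no current Annual Exemption Letter is held), so (e) stands. Exception (b) does not apply.
Exception (c): the coverage ratio is 61%, under the 77% limit; every employee is an immediate family member — every condition holds. But applying paragraphs (g)–(l): (g) operates against (c): the reportable unit count is 78, below the 89 limit. (h) would limit (g) — the baseline figure is 152, below the 163 limit — but (i) sets (h) aside: (i) operates against (h): at least one employee exceeds 30 hours/week. (j) is triggered (a current Tier 6 Approval is held), but is displaced by (k): (k) operates — the design studio is classified under the construction sector. (l), which would lift (k), does not operate here — the qualifying period is 180 days, not below 135 days. So (c) is unavailable.
Exception (d) requires that the business's age is less than 12 months; but the business's age is 13 months, not less than 12 months, so (d) is unavailable.
No exception displaces § 60.9.

Yes — Marcus's design studio must provide paid sick leave.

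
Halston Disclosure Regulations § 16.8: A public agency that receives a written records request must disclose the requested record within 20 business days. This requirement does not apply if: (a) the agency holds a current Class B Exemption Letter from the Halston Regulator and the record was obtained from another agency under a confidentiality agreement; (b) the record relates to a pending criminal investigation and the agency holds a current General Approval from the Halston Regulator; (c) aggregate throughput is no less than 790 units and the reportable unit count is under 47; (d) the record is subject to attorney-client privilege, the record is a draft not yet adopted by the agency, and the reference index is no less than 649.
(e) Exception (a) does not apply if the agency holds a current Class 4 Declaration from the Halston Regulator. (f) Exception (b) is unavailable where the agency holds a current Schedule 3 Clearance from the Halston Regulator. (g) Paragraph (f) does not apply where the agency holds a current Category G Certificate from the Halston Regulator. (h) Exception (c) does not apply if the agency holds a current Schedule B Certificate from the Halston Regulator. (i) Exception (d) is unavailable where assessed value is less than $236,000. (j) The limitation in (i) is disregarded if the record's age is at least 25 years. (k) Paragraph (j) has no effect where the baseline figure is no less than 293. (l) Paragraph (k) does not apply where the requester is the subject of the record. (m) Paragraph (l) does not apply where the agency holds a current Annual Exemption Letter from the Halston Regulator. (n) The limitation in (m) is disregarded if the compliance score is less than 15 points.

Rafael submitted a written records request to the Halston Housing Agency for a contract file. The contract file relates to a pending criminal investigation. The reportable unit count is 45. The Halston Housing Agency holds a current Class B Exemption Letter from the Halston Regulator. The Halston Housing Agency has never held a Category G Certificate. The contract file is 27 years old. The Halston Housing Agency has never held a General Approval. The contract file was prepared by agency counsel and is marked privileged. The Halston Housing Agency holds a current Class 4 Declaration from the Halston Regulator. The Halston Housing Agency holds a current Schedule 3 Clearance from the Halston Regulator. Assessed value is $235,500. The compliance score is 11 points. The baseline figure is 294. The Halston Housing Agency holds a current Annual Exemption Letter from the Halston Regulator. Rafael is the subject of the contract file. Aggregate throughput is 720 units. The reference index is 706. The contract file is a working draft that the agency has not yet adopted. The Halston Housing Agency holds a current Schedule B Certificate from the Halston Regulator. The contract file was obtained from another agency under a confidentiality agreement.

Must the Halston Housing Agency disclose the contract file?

Exception (a): a current Class B Exemption Letter is held; the contract file was obtained under a confidentiality agreement — every condition holds. Turning to paragraph (e): (e) operates against (a): a current Class 4 Declaration is held. So (a) is unavailable.
Exception (b) fails — the General Approval is not current.
Exception (c) requires that aggregate throughput is no less than 790 units; but aggregate throughput is 720 units, short of 790 units, so (c) is unavailable.
All of (d)'s requirements are met (the contract file is privileged; the contract file is an unadopted draft; the reference index is 706, meeting the 649 threshold). Considering the limiting provisions: (i) would limit (d) — assessed value is $235,500, less than the $236,000 limit — but (j) sets (i) aside: (j) operates against (i): the record's age is 27 years, meeting the 25 years threshold. (k) operates (the baseline figure is 294, meeting the 293 threshold), but is overridden by (l): (l) applies — Rafael is the subject of the contract file. (m) would limit (l) — a current Annual Exemption Letter is held — but (n) sets (m) aside: (n) operates against (m): the compliance score is 11 points, less than the 15 points limit. So (d) applies.

No — exception (d) applies; the Halston Housing Agency is not required to disclose the contract file.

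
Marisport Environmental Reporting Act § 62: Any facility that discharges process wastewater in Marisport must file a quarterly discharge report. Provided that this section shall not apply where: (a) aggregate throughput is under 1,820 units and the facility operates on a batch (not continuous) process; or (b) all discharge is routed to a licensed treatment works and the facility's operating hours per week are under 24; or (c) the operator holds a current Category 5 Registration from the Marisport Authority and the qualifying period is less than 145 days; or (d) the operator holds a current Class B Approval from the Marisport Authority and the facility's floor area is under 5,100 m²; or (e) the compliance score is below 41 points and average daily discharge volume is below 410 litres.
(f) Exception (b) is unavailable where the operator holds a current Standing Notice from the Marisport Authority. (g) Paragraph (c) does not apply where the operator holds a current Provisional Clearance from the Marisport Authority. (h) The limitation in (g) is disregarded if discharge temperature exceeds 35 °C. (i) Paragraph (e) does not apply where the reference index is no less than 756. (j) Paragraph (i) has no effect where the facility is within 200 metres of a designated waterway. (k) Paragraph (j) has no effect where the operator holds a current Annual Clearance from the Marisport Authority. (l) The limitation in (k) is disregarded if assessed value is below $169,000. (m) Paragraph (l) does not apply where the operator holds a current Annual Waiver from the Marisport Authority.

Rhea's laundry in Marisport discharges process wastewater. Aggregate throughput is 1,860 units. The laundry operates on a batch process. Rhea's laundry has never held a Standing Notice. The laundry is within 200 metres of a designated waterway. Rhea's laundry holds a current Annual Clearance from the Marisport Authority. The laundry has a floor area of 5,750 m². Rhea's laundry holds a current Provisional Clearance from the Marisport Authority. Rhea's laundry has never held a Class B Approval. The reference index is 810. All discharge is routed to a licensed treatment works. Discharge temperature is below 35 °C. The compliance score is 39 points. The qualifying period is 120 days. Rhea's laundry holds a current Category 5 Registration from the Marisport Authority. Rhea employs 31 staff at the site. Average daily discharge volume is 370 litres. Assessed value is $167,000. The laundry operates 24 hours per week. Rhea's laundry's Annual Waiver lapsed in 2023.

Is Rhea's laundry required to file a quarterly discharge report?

Exception (a) requires that aggregate throughput is under 1,820 units; but aggregate throughput is 1,860 units, not under 1,820 units, so (a) is unavailable.
Exception (b) requires that the facility's operating hours per week are under 24; but the facility's operating hours per week are 24, not under 24, so (b) is unavailable.
Exception (c) is satisfied on its face — a current Category 5 Registration is held; the qualifying period is 120 days, less than the 145 days limit. But: (g) operates against (c): a current Provisional Clearance is held. (h) is not engaged (discharge temperature is below 35 °C), so (g) stands. So (c) is unavailable.
Exception (d) requires that the operator holds a current Class B Approval from the Marisport Authority; but no current Class B Approval is held, so (d) is unavailable.
Exception (e)'s conditions are all satisfied: the compliance score is 39 points, below the 41 points limit; average daily discharge volume is 370 litres, below the 410 litres limit. Under paragraphs (i)–(m): (i) would limit (e) — the reference index is 810, meeting the 756 threshold — but (j) sets (i) aside: (j) is triggered — the laundry is within 200 m of a designated waterway. (k) operates (a current Annual Clearance is held), but is displaced by (l): (l) operates against (k): assessed value is $167,000, below the $169,000 limit. (m), which would lift (l), does not operate here — no current Annual Waiver is held. So (e) applies.

No — exception (e) applies; Rhea's laundry is not required to file a quarterly discharge report.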